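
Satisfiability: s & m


Search for a satisfying assignment over {m, s}.
Try m=True, s=True: the formula evaluates to True.
A satisfying assignment exists.

Satisfiable.


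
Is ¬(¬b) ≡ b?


Compare truth tables:
b | φ | ψ
---------
F | F | F
T | T | T
The columns φ and ψ agree on every row.

Yes, they are logically equivalent.


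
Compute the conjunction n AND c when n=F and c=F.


Conjunction is true only when both operands are true.
Substitute: n=F, c=F.
F AND F evaluates to F.

F


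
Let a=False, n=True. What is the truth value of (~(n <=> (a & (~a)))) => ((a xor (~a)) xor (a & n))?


Substitute a=False, n=True:
~a = True
a & (~a) = False & True = False
n <=> (a & (~a)) = True <=> False = False
~(n <=> (a & (~a))) = True
~a = True
a xor (~a) = False xor True = True
a & n = False & True = False
(a xor (~a)) xor (a & n) = True xor False = True
(~(n <=> (a & (~a)))) => ((a xor (~a)) xor (a & n)) = True => True = True

True


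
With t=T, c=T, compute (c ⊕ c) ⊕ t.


Substitute t=T, c=T:
c ⊕ c = T ⊕ T = F
(c ⊕ c) ⊕ t = F ⊕ T = T

T


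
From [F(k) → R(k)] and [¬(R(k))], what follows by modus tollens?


Modus tollens: from (P → Q) and ¬Q, infer ¬P.
Q = 'R(k)' is denied; since P → Q, P must also fail.

Not (F(k)).


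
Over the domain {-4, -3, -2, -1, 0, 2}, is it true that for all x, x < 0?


Evaluate the predicate on each element: -4:T, -3:T, -2:T, -1:T, 0:F, 2:F.
Counterexample x = 0 fails the predicate.

F


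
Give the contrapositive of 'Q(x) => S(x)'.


The contrapositive of (P → Q) is (¬Q → ¬P); it is logically equivalent to the original.
Here P = 'Q(x)' and Q = 'S(x)'.

If not (S(x)), then not (Q(x)).


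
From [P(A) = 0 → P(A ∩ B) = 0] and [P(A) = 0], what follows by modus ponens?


Modus ponens: from (P → Q) and P, infer Q.
P = 'P(A) = 0' is asserted, and P → Q holds, so Q follows.

P(A ∩ B) = 0.


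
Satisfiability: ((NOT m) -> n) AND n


Search for a satisfying assignment over {m, n}.
Try m=F, n=T: the formula evaluates to T.
A satisfying assignment exists.

Satisfiable.


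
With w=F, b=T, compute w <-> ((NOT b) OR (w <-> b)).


Substitute w=F, b=T:
NOT b = F
w <-> b = F <-> T = F
(NOT b) OR (w <-> b) = F OR F = F
w <-> ((NOT b) OR (w <-> b)) = F <-> F = T

T


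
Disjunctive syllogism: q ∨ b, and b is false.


Disjunctive syllogism: from (P ∨ Q) and ¬P, infer Q.
One disjunct, 'b', is ruled out; the other must hold.

q


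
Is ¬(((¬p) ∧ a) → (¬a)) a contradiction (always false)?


Truth table over {a, p}:
a | p | φ
---------
F | F | F
T | F | T
F | T | F
T | T | F
Satisfying assignment at row 2: a=T, p=F gives T.

No, it is not a contradiction.


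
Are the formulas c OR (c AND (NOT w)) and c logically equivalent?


Compare truth tables:
c | w | φ | ψ
-------------
F | F | F | F
T | F | T | T
F | T | F | F
T | T | T | T
The columns φ and ψ agree on every row.

Yes, they are logically equivalent.


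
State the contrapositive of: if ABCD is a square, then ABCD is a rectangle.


The contrapositive of (P → Q) is (¬Q → ¬P); it is logically equivalent to the original.
Here P = 'ABCD is a square' and Q = 'ABCD is a rectangle'.

If not (ABCD is a rectangle), then not (ABCD is a square).


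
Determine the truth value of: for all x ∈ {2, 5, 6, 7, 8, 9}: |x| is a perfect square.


Evaluate the predicate on each element: 2:F, 5:F, 6:F, 7:F, 8:F, 9:T.
Counterexample x = 2 fails the predicate.

F


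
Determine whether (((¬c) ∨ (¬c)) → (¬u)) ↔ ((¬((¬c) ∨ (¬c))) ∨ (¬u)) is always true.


Build the truth table over {c, u}:
c | u | φ
---------
F | F | T
T | F | T
F | T | T
T | T | T
Every row evaluates to true.

Yes, it is a tautology.


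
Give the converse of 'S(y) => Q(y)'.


The converse of (P → Q) is (Q → P). It is not in general equivalent to the original.
Here P = 'S(y)' and Q = 'Q(y)'.

If Q(y), then S(y).


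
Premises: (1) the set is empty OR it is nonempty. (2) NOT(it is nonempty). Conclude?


Disjunctive syllogism: from (P ∨ Q) and ¬P, infer Q.
One disjunct, 'it is nonempty', is ruled out; the other must hold.

the set is empty


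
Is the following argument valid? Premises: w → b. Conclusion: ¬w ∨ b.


This matches the form of material implication: the conclusion follows in every model of the premises.

Valid.


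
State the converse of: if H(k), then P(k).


The converse of (P → Q) is (Q → P). It is not in general equivalent to the original.
Here P = 'H(k)' and Q = 'P(k)'.

If P(k), then H(k).


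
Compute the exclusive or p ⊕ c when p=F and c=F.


Exclusive or is true when exactly one operand is true.
Substitute: p=F, c=F.
F ⊕ F evaluates to F.

F


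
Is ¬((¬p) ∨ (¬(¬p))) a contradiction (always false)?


Truth table over {p}:
p | φ
-----
F | F
T | F
Every row is false.

Yes, it is a contradiction.


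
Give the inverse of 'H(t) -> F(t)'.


The inverse of (P → Q) is (¬P → ¬Q). It is equivalent to the converse, not to the original.
Here P = 'H(t)' and Q = 'F(t)'.

If not (H(t)), then not (F(t)).


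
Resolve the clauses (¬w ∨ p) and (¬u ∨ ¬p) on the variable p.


The clauses contain complementary literals p and ¬p.
Resolution eliminates this pair and disjoins the remaining literals (merging duplicates).

(¬w ∨ ¬u)


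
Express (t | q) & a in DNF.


Step 1: Distribute ∧ over ∨: (t ∨ q) ∧ a = (t ∧ a) ∨ (q ∧ a).

(t & a) | (q & a)


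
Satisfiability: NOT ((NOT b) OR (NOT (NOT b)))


Check all 2 assignments over {b}:
b | φ
-----
F | F
T | F
No assignment makes the formula true.

Unsatisfiable.


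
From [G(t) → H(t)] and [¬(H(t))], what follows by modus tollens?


Modus tollens: from (P → Q) and ¬Q, infer ¬P.
Q = 'H(t)' is denied; since P → Q, P must also fail.

Not (G(t)).


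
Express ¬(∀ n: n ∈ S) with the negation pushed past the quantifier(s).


¬(∀ x: φ) = ∃ x: ¬φ, and ¬(∃ x: φ) = ∀ x: ¬φ.
Apply to the universal statement.

∃ n: ¬(n ∈ S)


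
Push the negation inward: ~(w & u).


De Morgan: the negation of a conjunction is the disjunction of the negations.
Distribute ~ across &, flipping it to |, and negate each literal.

(~w) | (~u)


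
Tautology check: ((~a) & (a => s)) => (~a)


Build the truth table over {a, s}:
a | s | φ
---------
False | False | True
True | False | True
False | True | True
True | True | True
Every row evaluates to true.

Yes, it is a tautology.


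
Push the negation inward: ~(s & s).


De Morgan: the negation of a conjunction is the disjunction of the negations.
Distribute ~ across &, flipping it to |, and negate each literal.

(~s) | (~s)


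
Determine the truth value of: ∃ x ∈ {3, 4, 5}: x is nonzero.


Evaluate the predicate on each element: 3:T, 4:T, 5:T.
Witness x = 3 satisfies the predicate.

T


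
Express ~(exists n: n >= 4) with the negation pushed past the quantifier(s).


¬(forall x: φ) = exists x: ¬φ, and ¬(exists x: φ) = forall x: ¬φ.
Apply to the existential statement.

forall n: ~(n >= 4)


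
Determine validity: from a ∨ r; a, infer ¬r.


This is affirming a disjunct (fallacy). There exist truth assignments where the premises are all true but the conclusion is false.

Invalid.


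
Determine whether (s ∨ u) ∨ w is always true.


Build the truth table over {s, u, w}:
s | u | w | φ
-------------
F | F | F | F
T | F | F | T
F | T | F | T
T | T | F | T
F | F | T | T
T | F | T | T
F | T | T | T
T | T | T | T
Counterexample at row 1: with s=F, u=F, w=F, the formula is F.

No, it is not a tautology.


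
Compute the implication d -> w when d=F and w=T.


Implication is false only when antecedent is true and consequent is false.
Substitute: d=F, w=T.
F -> T evaluates to T.

T


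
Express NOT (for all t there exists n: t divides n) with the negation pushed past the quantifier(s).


Negation flips each quantifier (∀↔∃) and negates the inner predicate.
¬(for all t there exists n: φ) = there exists t for all n: ¬φ.

there exists t for all n: NOT(t divides n)


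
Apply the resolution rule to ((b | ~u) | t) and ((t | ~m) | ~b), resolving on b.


The clauses contain complementary literals b and ~b.
Resolution eliminates this pair and disjoins the remaining literals (merging duplicates).

((~u | t) | ~m)


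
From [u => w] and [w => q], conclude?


Hypothetical syllogism: from (P → Q) and (Q → R), infer (P → R).
Chain the two implications through the shared middle term 'w'.

u => q


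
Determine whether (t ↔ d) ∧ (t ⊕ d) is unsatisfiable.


Truth table over {d, t}:
d | t | φ
---------
F | F | F
T | F | F
F | T | F
T | T | F
Every row is false.

Yes, it is a contradiction.


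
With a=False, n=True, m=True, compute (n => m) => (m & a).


Substitute a=False, n=True, m=True:
n => m = True => True = True
m & a = True & False = False
(n => m) => (m & a) = True => False = False

False


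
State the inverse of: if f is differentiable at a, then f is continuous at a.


The inverse of (P → Q) is (¬P → ¬Q). It is equivalent to the converse, not to the original.
Here P = 'f is differentiable at a' and Q = 'f is continuous at a'.

If not (f is differentiable at a), then not (f is continuous at a).


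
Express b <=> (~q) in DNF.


Step 1: b ↔ (¬q) is true exactly when both agree: (b ∧ (¬q)) ∨ (¬b ∧ ¬(¬q)).
Step 2: Eliminate any double negations (¬¬X = X).

(b & (~q)) | ((~b) & q)


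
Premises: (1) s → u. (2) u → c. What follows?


Hypothetical syllogism: from (P → Q) and (Q → R), infer (P → R).
Chain the two implications through the shared middle term 'u'.

s → c


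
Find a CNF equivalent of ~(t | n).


Step 1: Apply De Morgan: ¬(t ∨ n) = ¬t ∧ ¬n.

(~t) & (~n)


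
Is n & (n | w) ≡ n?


Compare truth tables:
n | w | φ | ψ
-------------
False | False | False | False
True | False | True | True
False | True | False | False
True | True | True | True
The columns φ and ψ agree on every row.

Yes, they are logically equivalent.


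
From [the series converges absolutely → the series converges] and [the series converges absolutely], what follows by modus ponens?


Modus ponens: from (P → Q) and P, infer Q.
P = 'the series converges absolutely' is asserted, and P → Q holds, so Q follows.

the series converges.


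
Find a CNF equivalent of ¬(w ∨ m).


Step 1: Apply De Morgan: ¬(w ∨ m) = ¬w ∧ ¬m.

(¬w) ∧ (¬m)


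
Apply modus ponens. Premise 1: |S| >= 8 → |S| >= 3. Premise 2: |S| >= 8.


Modus ponens: from (P → Q) and P, infer Q.
P = '|S| >= 8' is asserted, and P → Q holds, so Q follows.

|S| >= 3.


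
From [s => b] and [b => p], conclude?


Hypothetical syllogism: from (P → Q) and (Q → R), infer (P → R).
Chain the two implications through the shared middle term 'b'.

s => p


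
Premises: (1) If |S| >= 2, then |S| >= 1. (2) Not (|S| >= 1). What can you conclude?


Modus tollens: from (P → Q) and ¬Q, infer ¬P.
Q = '|S| >= 1' is denied; since P → Q, P must also fail.

Not (|S| >= 2).


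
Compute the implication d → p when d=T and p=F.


Implication is false only when antecedent is true and consequent is false.
Substitute: d=T, p=F.
T → F evaluates to F.

F


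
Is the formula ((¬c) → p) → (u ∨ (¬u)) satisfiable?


Search for a satisfying assignment over {c, p, u}.
Try c=F, p=F, u=F: the formula evaluates to T.
A satisfying assignment exists.

Satisfiable.


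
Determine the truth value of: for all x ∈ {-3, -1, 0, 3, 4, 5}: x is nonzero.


Evaluate the predicate on each element: -3:T, -1:T, 0:F, 3:T, 4:T, 5:T.
Counterexample x = 0 fails the predicate.

F


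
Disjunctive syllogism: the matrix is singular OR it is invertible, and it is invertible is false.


Disjunctive syllogism: from (P ∨ Q) and ¬P, infer Q.
One disjunct, 'it is invertible', is ruled out; the other must hold.

the matrix is singular


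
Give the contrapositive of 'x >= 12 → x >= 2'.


The contrapositive of (P → Q) is (¬Q → ¬P); it is logically equivalent to the original.
Here P = 'x >= 12' and Q = 'x >= 2'.

If not (x >= 2), then not (x >= 12).


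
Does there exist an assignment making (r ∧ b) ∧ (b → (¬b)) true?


Check all 4 assignments over {b, r}:
b | r | φ
---------
F | F | F
T | F | F
F | T | F
T | T | F
No assignment makes the formula true.

Unsatisfiable.


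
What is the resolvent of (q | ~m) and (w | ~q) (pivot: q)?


The clauses contain complementary literals q and ~q.
Resolution eliminates this pair and disjoins the remaining literals (merging duplicates).

(~m | w)


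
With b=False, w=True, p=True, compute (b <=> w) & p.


Substitute b=False, w=True, p=True:
b <=> w = False <=> True = False
(b <=> w) & p = False & True = False

False


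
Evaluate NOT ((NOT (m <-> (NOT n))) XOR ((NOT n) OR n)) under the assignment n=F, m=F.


Substitute n=F, m=F:
NOT n = T
m <-> (NOT n) = F <-> T = F
NOT (m <-> (NOT n)) = T
NOT n = T
(NOT n) OR n = T OR F = T
(NOT (m <-> (NOT n))) XOR ((NOT n) OR n) = T XOR T = F
NOT ((NOT (m <-> (NOT n))) XOR ((NOT n) OR n)) = T

T


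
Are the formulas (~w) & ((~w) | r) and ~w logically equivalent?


Compare truth tables:
r | w | φ | ψ
-------------
False | False | True | True
True | False | True | True
False | True | False | False
True | True | False | False
The columns φ and ψ agree on every row.

Yes, they are logically equivalent.


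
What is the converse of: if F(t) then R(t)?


The converse of (P → Q) is (Q → P). It is not in general equivalent to the original.
Here P = 'F(t)' and Q = 'R(t)'.

If R(t), then F(t).


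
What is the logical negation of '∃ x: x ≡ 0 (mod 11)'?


¬(∀ x: φ) = ∃ x: ¬φ, and ¬(∃ x: φ) = ∀ x: ¬φ.
Apply to the existential statement.

∀ x: ¬(x ≡ 0 (mod 11))


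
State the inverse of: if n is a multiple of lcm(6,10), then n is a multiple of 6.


The inverse of (P → Q) is (¬P → ¬Q). It is equivalent to the converse, not to the original.
Here P = 'n is a multiple of lcm(6,10)' and Q = 'n is a multiple of 6'.

If not (n is a multiple of lcm(6,10)), then not (n is a multiple of 6).


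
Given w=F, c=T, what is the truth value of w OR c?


Disjunction is false only when both operands are false.
Substitute: w=F, c=T.
F OR T evaluates to T.

T


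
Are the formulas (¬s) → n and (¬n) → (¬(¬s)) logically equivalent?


Compare truth tables:
n | s | φ | ψ
-------------
F | F | F | F
T | F | T | T
F | T | T | T
T | T | T | T
The columns φ and ψ agree on every row.

Yes, they are logically equivalent.


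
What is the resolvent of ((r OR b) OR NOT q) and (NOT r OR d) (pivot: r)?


The clauses contain complementary literals r and NOTr.
Resolution eliminates this pair and disjoins the remaining literals (merging duplicates).

((NOT q OR b) OR d)


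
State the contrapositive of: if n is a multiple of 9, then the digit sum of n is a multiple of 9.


The contrapositive of (P → Q) is (¬Q → ¬P); it is logically equivalent to the original.
Here P = 'n is a multiple of 9' and Q = 'the digit sum of n is a multiple of 9'.

If not (the digit sum of n is a multiple of 9), then not (n is a multiple of 9).


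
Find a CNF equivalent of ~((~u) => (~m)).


Step 1: Rewrite (¬u) → (¬m) as ¬(¬u) ∨ (¬m).
Step 2: Negate: ¬(¬(¬u) ∨ (¬m)) = (¬u) ∧ ¬(¬m) (De Morgan + double negation).
Step 3: Eliminate any double negations (¬¬X = X).

(~u) & m


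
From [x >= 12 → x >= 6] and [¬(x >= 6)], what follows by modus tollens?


Modus tollens: from (P → Q) and ¬Q, infer ¬P.
Q = 'x >= 6' is denied; since P → Q, P must also fail.

Not (x >= 12).


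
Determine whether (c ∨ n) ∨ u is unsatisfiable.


Truth table over {c, n, u}:
c | n | u | φ
-------------
F | F | F | F
T | F | F | T
F | T | F | T
T | T | F | T
F | F | T | T
T | F | T | T
F | T | T | T
T | T | T | T
Satisfying assignment at row 2: c=T, n=F, u=F gives T.

No, it is not a contradiction.


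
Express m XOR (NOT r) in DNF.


Step 1: m ⊕ (¬r) is true exactly when they disagree: (m ∧ ¬(¬r)) ∨ (¬m ∧ (¬r)).
Step 2: Eliminate any double negations (¬¬X = X).

(m AND r) OR ((NOT m) AND (NOT r))


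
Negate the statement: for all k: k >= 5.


¬(for all x: φ) = there exists x: ¬φ, and ¬(there exists x: φ) = for all x: ¬φ.
Apply to the universal statement.

there exists k: NOT(k >= 5)


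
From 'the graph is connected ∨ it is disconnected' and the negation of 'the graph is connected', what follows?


Disjunctive syllogism: from (P ∨ Q) and ¬P, infer Q.
One disjunct, 'the graph is connected', is ruled out; the other must hold.

it is disconnected


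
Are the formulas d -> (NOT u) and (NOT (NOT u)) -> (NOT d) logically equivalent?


Compare truth tables:
d | u | φ | ψ
-------------
F | F | T | T
T | F | T | T
F | T | T | T
T | T | F | F
The columns φ and ψ agree on every row.

Yes, they are logically equivalent.


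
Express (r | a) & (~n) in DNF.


Step 1: Distribute ∧ over ∨: (r ∨ a) ∧ (¬n) = (r ∧ (¬n)) ∨ (a ∧ (¬n)).

(r & (~n)) | (a & (~n))


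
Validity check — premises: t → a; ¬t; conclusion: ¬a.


This is denying the antecedent (fallacy). There exist truth assignments where the premises are all true but the conclusion is false.

Invalid.


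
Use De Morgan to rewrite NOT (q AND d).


De Morgan: the negation of a conjunction is the disjunction of the negations.
Distribute NOT across AND, flipping it to OR, and negate each literal.

(NOT q) OR (NOT d)


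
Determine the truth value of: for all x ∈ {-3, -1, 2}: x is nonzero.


Evaluate the predicate on each element: -3:T, -1:T, 2:T.
Every element satisfies the predicate.

T


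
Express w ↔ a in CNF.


Step 1: Rewrite w ↔ a as (w → a) ∧ (a → w).
Step 2: Rewrite each implication as a disjunction.

((¬w) ∨ a) ∧ ((¬a) ∨ w)


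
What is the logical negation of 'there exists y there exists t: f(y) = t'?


Negation flips each quantifier (∀↔∃) and negates the inner predicate.
¬(there exists y there exists t: φ) = for all y for all t: ¬φ.

for all y for all t: NOT(f(y) = t)


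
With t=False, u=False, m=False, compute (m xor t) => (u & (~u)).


Substitute t=False, u=False, m=False:
m xor t = False xor False = False
~u = True
u & (~u) = False & True = False
(m xor t) => (u & (~u)) = False => False = True

True


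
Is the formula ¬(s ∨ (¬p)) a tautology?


Build the truth table over {p, s}:
p | s | φ
---------
F | F | F
T | F | T
F | T | F
T | T | F
Counterexample at row 1: with p=F, s=F, the formula is F.

No, it is not a tautology.


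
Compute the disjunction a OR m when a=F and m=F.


Disjunction is false only when both operands are false.
Substitute: a=F, m=F.
F OR F evaluates to F.

F


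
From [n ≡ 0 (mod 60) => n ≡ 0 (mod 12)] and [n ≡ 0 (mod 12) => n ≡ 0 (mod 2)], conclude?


Hypothetical syllogism: from (P → Q) and (Q → R), infer (P → R).
Chain the two implications through the shared middle term 'n ≡ 0 (mod 12)'.

n ≡ 0 (mod 60) => n ≡ 0 (mod 2)


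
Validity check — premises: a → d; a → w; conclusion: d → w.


This is (no valid rule). There exist truth assignments where the premises are all true but the conclusion is false.

Invalid.


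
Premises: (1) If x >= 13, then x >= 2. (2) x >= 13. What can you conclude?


Modus ponens: from (P → Q) and P, infer Q.
P = 'x >= 13' is asserted, and P → Q holds, so Q follows.

x >= 2.


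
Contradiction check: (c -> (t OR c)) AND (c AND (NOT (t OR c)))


Truth table over {c, t}:
c | t | φ
---------
F | F | F
T | F | F
F | T | F
T | T | F
Every row is false.

Yes, it is a contradiction.


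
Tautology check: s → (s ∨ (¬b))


Build the truth table over {b, s}:
b | s | φ
---------
F | F | T
T | F | T
F | T | T
T | T | T
Every row evaluates to true.

Yes, it is a tautology.


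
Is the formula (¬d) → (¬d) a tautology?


Build the truth table over {d}:
d | φ
-----
F | T
T | T
Every row evaluates to true.

Yes, it is a tautology.


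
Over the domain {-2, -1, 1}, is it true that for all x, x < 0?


Evaluate the predicate on each element: -2:T, -1:T, 1:F.
Counterexample x = 1 fails the predicate.

F


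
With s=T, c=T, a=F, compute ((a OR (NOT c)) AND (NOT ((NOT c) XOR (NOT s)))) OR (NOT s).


Substitute s=T, c=T, a=F:
NOT c = F
a OR (NOT c) = F OR F = F
NOT c = F
NOT s = F
(NOT c) XOR (NOT s) = F XOR F = F
NOT ((NOT c) XOR (NOT s)) = T
(a OR (NOT c)) AND (NOT ((NOT c) XOR (NOT s))) = F AND T = F
NOT s = F
((a OR (NOT c)) AND (NOT ((NOT c) XOR (NOT s)))) OR (NOT s) = F OR F = F

F


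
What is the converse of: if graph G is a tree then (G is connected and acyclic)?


The converse of (P → Q) is (Q → P). It is not in general equivalent to the original.
Here P = 'graph G is a tree' and Q = '(G is connected and acyclic)'.

If (G is connected and acyclic), then graph G is a tree.


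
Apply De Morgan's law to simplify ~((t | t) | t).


De Morgan: the negation of a disjunction is the conjunction of the negations.
Distribute ~ across |, flipping it to &, and negate each literal.

((~t) & (~t)) & (~t)


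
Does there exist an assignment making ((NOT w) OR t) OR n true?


Search for a satisfying assignment over {n, t, w}.
Try n=F, t=F, w=F: the formula evaluates to T.
A satisfying assignment exists.

Satisfiable.


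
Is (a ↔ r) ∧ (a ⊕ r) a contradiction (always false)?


Truth table over {a, r}:
a | r | φ
---------
F | F | F
T | F | F
F | T | F
T | T | F
Every row is false.

Yes, it is a contradiction.


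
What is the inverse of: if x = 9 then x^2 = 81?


The inverse of (P → Q) is (¬P → ¬Q). It is equivalent to the converse, not to the original.
Here P = 'x = 9' and Q = 'x^2 = 81'.

If not (x = 9), then not (x^2 = 81).


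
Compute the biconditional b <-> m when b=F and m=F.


Biconditional is true when both operands have the same truth value.
Substitute: b=F, m=F.
F <-> F evaluates to T.

T


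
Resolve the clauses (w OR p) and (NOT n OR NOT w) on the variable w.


The clauses contain complementary literals w and NOTw.
Resolution eliminates this pair and disjoins the remaining literals (merging duplicates).

(p OR NOT n)


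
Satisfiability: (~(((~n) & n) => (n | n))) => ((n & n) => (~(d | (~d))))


Search for a satisfying assignment over {d, n}.
Try d=False, n=False: the formula evaluates to True.
A satisfying assignment exists.

Satisfiable.


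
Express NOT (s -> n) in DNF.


Step 1: Rewrite implication then negate: ¬(¬s ∨ n) = s ∧ ¬n.

s AND (NOT n)


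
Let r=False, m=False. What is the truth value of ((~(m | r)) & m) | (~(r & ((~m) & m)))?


Substitute r=False, m=False:
m | r = False | False = False
~(m | r) = True
(~(m | r)) & m = True & False = False
~m = True
(~m) & m = True & False = False
r & ((~m) & m) = False & False = False
~(r & ((~m) & m)) = True
((~(m | r)) & m) | (~(r & ((~m) & m))) = False | True = True

True


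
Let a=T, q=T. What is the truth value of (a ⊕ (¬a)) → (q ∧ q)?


Substitute a=T, q=T:
¬a = F
a ⊕ (¬a) = T ⊕ F = T
q ∧ q = T ∧ T = T
(a ⊕ (¬a)) → (q ∧ q) = T → T = T

T


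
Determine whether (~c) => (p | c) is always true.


Build the truth table over {c, p}:
c | p | φ
---------
False | False | False
True | False | True
False | True | True
True | True | True
Counterexample at row 1: with c=False, p=False, the formula is False.

No, it is not a tautology.


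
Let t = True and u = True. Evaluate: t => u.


Implication is false only when antecedent is true and consequent is false.
Substitute: t=True, u=True.
True => True evaluates to True.

True


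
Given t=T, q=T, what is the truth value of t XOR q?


Exclusive or is true when exactly one operand is true.
Substitute: t=T, q=T.
T XOR T evaluates to F.

F


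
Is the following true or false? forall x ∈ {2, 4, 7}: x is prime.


Evaluate the predicate on each element: 2:True, 4:False, 7:True.
Counterexample x = 4 fails the predicate.

False


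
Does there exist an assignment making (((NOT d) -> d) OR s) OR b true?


Search for a satisfying assignment over {b, d, s}.
Try b=T, d=F, s=F: the formula evaluates to T.
A satisfying assignment exists.

Satisfiable.


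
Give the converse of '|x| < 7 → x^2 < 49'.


The converse of (P → Q) is (Q → P). It is not in general equivalent to the original.
Here P = '|x| < 7' and Q = 'x^2 < 49'.

If x^2 < 49, then |x| < 7.


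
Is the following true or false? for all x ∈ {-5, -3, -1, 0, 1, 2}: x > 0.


Evaluate the predicate on each element: -5:F, -3:F, -1:F, 0:F, 1:T, 2:T.
Counterexample x = -5 fails the predicate.

F


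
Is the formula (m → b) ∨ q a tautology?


Build the truth table over {b, m, q}:
b | m | q | φ
-------------
F | F | F | T
T | F | F | T
F | T | F | F
T | T | F | T
F | F | T | T
T | F | T | T
F | T | T | T
T | T | T | T
Counterexample at row 3: with b=F, m=T, q=F, the formula is F.

No, it is not a tautology.


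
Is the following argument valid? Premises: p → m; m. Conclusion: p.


This is affirming the consequent (fallacy). There exist truth assignments where the premises are all true but the conclusion is false.

Invalid.


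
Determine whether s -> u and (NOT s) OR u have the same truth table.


Compare truth tables:
s | u | φ | ψ
-------------
F | F | T | T
T | F | F | F
F | T | T | T
T | T | T | T
The columns φ and ψ agree on every row.

Yes, they are logically equivalent.


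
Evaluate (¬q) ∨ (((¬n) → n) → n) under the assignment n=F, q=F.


Substitute n=F, q=F:
¬q = T
¬n = T
(¬n) → n = T → F = F
((¬n) → n) → n = F → F = T
(¬q) ∨ (((¬n) → n) → n) = T ∨ T = T

T


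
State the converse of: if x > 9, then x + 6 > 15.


The converse of (P → Q) is (Q → P). It is not in general equivalent to the original.
Here P = 'x > 9' and Q = 'x + 6 > 15'.

If x + 6 > 15, then x > 9.


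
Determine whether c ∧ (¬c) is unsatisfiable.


Truth table over {c}:
c | φ
-----
F | F
T | F
Every row is false.

Yes, it is a contradiction.


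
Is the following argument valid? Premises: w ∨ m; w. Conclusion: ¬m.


This is affirming a disjunct (fallacy). There exist truth assignments where the premises are all true but the conclusion is false.

Invalid.


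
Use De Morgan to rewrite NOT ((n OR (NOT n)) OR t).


De Morgan: the negation of a disjunction is the conjunction of the negations.
Distribute NOT across OR, flipping it to AND, and negate each literal.

((NOT n) AND n) AND (NOT t)


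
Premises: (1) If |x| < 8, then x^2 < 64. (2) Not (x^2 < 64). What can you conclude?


Modus tollens: from (P → Q) and ¬Q, infer ¬P.
Q = 'x^2 < 64' is denied; since P → Q, P must also fail.

Not (|x| < 8).


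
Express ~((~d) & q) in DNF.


Step 1: Apply De Morgan: ¬((¬d) ∧ q) = ¬(¬d) ∨ ¬q.
Step 2: Eliminate any double negations (¬¬X = X).

d | (~q)


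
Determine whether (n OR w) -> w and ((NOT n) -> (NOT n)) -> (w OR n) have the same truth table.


Compare truth tables:
n | w | φ | ψ
-------------
F | F | T | F
T | F | F | T
F | T | T | T
T | T | T | T
They differ at row 1 (n=F, w=F): φ=T but ψ=F.

No, they are not logically equivalent.


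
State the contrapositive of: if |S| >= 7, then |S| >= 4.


The contrapositive of (P → Q) is (¬Q → ¬P); it is logically equivalent to the original.
Here P = '|S| >= 7' and Q = '|S| >= 4'.

If not (|S| >= 4), then not (|S| >= 7).


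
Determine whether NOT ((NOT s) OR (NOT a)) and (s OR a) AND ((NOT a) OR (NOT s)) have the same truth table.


Compare truth tables:
a | s | φ | ψ
-------------
F | F | F | F
T | F | F | T
F | T | F | T
T | T | T | F
They differ at row 2 (a=T, s=F): φ=F but ψ=T.

No, they are not logically equivalent.


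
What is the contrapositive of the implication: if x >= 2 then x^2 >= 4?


The contrapositive of (P → Q) is (¬Q → ¬P); it is logically equivalent to the original.
Here P = 'x >= 2' and Q = 'x^2 >= 4'.

If not (x^2 >= 4), then not (x >= 2).


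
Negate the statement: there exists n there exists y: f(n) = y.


Negation flips each quantifier (∀↔∃) and negates the inner predicate.
¬(there exists n there exists y: φ) = for all n for all y: ¬φ.

for all n for all y: NOT(f(n) = y)


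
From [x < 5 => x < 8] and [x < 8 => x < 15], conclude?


Hypothetical syllogism: from (P → Q) and (Q → R), infer (P → R).
Chain the two implications through the shared middle term 'x < 8'.

x < 5 => x < 15


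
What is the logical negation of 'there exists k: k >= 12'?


¬(for all x: φ) = there exists x: ¬φ, and ¬(there exists x: φ) = for all x: ¬φ.
Apply to the existential statement.

for all k: NOT(k >= 12)


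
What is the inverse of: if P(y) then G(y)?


The inverse of (P → Q) is (¬P → ¬Q). It is equivalent to the converse, not to the original.
Here P = 'P(y)' and Q = 'G(y)'.

If not (P(y)), then not (G(y)).


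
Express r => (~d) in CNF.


Step 1: Rewrite r → (¬d) as ¬r ∨ (¬d).

(~r) | (~d)


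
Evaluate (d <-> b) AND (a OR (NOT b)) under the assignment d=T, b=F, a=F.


Substitute d=T, b=F, a=F:
d <-> b = T <-> F = F
NOT b = T
a OR (NOT b) = F OR T = T
(d <-> b) AND (a OR (NOT b)) = F AND T = F

F


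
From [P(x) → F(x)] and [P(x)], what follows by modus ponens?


Modus ponens: from (P → Q) and P, infer Q.
P = 'P(x)' is asserted, and P → Q holds, so Q follows.

F(x).


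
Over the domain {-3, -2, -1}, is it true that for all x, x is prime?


Evaluate the predicate on each element: -3:F, -2:F, -1:F.
Counterexample x = -3 fails the predicate.

F


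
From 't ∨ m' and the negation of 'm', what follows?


Disjunctive syllogism: from (P ∨ Q) and ¬P, infer Q.
One disjunct, 'm', is ruled out; the other must hold.

t


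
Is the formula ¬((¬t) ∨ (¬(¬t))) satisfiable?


Check all 2 assignments over {t}:
t | φ
-----
F | F
T | F
No assignment makes the formula true.

Unsatisfiable.


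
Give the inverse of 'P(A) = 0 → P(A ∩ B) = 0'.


The inverse of (P → Q) is (¬P → ¬Q). It is equivalent to the converse, not to the original.
Here P = 'P(A) = 0' and Q = 'P(A ∩ B) = 0'.

If not (P(A) = 0), then not (P(A ∩ B) = 0).


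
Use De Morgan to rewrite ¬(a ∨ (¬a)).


De Morgan: the negation of a disjunction is the conjunction of the negations.
Distribute ¬ across ∨, flipping it to ∧, and negate each literal.

(¬a) ∧ a


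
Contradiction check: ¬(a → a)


Truth table over {a}:
a | φ
-----
F | F
T | F
Every row is false.

Yes, it is a contradiction.


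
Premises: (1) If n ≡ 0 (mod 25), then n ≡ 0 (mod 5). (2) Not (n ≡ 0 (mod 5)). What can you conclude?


Modus tollens: from (P → Q) and ¬Q, infer ¬P.
Q = 'n ≡ 0 (mod 5)' is denied; since P → Q, P must also fail.

Not (n ≡ 0 (mod 25)).


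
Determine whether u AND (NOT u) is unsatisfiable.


Truth table over {u}:
u | φ
-----
F | F
T | F
Every row is false.

Yes, it is a contradiction.


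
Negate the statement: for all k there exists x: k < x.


Negation flips each quantifier (∀↔∃) and negates the inner predicate.
¬(for all k there exists x: φ) = there exists k for all x: ¬φ.

there exists k for all x: NOT(k < x)


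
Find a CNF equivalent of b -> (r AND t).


Step 1: Rewrite b → (r ∧ t) as ¬b ∨ (r ∧ t).
Step 2: Distribute ∨ over ∧.

((NOT b) OR r) AND ((NOT b) OR t)


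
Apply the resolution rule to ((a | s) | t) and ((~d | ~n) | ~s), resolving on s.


The clauses contain complementary literals s and ~s.
Resolution eliminates this pair and disjoins the remaining literals (merging duplicates).

(((a | t) | ~n) | ~d)


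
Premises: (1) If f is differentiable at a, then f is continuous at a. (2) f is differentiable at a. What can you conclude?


Modus ponens: from (P → Q) and P, infer Q.
P = 'f is differentiable at a' is asserted, and P → Q holds, so Q follows.

f is continuous at a.


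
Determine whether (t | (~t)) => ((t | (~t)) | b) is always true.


Build the truth table over {b, t}:
b | t | φ
---------
False | False | True
True | False | True
False | True | True
True | True | True
Every row evaluates to true.

Yes, it is a tautology.


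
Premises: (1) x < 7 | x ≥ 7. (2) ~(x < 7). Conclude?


Disjunctive syllogism: from (P ∨ Q) and ¬P, infer Q.
One disjunct, 'x < 7', is ruled out; the other must hold.

x ≥ 7


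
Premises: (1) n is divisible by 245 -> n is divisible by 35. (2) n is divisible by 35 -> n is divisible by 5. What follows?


Hypothetical syllogism: from (P → Q) and (Q → R), infer (P → R).
Chain the two implications through the shared middle term 'n is divisible by 35'.

n is divisible by 245 -> n is divisible by 5


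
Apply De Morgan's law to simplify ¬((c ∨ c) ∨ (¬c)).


De Morgan: the negation of a disjunction is the conjunction of the negations.
Distribute ¬ across ∨, flipping it to ∧, and negate each literal.

((¬c) ∧ (¬c)) ∧ c


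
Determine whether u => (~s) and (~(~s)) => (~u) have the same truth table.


Compare truth tables:
s | u | φ | ψ
-------------
False | False | True | True
True | False | True | True
False | True | True | True
True | True | False | False
The columns φ and ψ agree on every row.

Yes, they are logically equivalent.


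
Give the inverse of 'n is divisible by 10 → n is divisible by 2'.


The inverse of (P → Q) is (¬P → ¬Q). It is equivalent to the converse, not to the original.
Here P = 'n is divisible by 10' and Q = 'n is divisible by 2'.

If not (n is divisible by 10), then not (n is divisible by 2).


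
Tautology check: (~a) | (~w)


Build the truth table over {a, w}:
a | w | φ
---------
False | False | True
True | False | True
False | True | True
True | True | False
Counterexample at row 4: with a=True, w=True, the formula is False.

No, it is not a tautology.


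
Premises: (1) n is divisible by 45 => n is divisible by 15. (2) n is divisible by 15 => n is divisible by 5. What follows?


Hypothetical syllogism: from (P → Q) and (Q → R), infer (P → R).
Chain the two implications through the shared middle term 'n is divisible by 15'.

n is divisible by 45 => n is divisible by 5


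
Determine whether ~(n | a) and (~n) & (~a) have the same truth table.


Compare truth tables:
a | n | φ | ψ
-------------
False | False | True | True
True | False | False | False
False | True | False | False
True | True | False | False
The columns φ and ψ agree on every row.

Yes, they are logically equivalent.


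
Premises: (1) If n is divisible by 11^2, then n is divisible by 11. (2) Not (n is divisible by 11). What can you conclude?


Modus tollens: from (P → Q) and ¬Q, infer ¬P.
Q = 'n is divisible by 11' is denied; since P → Q, P must also fail.

Not (n is divisible by 11^2).


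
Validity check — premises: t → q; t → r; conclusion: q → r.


This is (no valid rule). There exist truth assignments where the premises are all true but the conclusion is false.

Invalid.


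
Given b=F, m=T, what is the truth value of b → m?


Implication is false only when antecedent is true and consequent is false.
Substitute: b=F, m=T.
F → T evaluates to T.

T


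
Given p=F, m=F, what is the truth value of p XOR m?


Exclusive or is true when exactly one operand is true.
Substitute: p=F, m=F.
F XOR F evaluates to F.

F


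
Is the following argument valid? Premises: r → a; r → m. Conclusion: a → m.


This is (no valid rule). There exist truth assignments where the premises are all true but the conclusion is false.

Invalid.


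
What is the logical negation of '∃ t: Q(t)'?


¬(∀ x: φ) = ∃ x: ¬φ, and ¬(∃ x: φ) = ∀ x: ¬φ.
Apply to the existential statement.

∀ t: ¬(Q(t))


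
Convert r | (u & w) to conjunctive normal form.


Step 1: Distribute ∨ over ∧: r ∨ (u ∧ w) = (r ∨ u) ∧ (r ∨ w).

(r | u) & (r | w)


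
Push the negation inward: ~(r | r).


De Morgan: the negation of a disjunction is the conjunction of the negations.
Distribute ~ across |, flipping it to &, and negate each literal.

(~r) & (~r)


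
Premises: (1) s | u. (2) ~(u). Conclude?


Disjunctive syllogism: from (P ∨ Q) and ¬P, infer Q.
One disjunct, 'u', is ruled out; the other must hold.

s


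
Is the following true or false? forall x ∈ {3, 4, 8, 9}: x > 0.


Evaluate the predicate on each element: 3:True, 4:True, 8:True, 9:True.
Every element satisfies the predicate.

True


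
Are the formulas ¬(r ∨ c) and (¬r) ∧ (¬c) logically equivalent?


Compare truth tables:
c | r | φ | ψ
-------------
F | F | T | T
T | F | F | F
F | T | F | F
T | T | F | F
The columns φ and ψ agree on every row.

Yes, they are logically equivalent.


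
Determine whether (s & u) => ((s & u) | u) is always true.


Build the truth table over {s, u}:
s | u | φ
---------
False | False | True
True | False | True
False | True | True
True | True | True
Every row evaluates to true.

Yes, it is a tautology.


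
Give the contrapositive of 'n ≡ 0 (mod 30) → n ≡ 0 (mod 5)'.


The contrapositive of (P → Q) is (¬Q → ¬P); it is logically equivalent to the original.
Here P = 'n ≡ 0 (mod 30)' and Q = 'n ≡ 0 (mod 5)'.

If not (n ≡ 0 (mod 5)), then not (n ≡ 0 (mod 30)).


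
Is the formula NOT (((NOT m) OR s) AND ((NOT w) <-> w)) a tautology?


Build the truth table over {m, s, w}:
m | s | w | φ
-------------
F | F | F | T
T | F | F | T
F | T | F | T
T | T | F | T
F | F | T | T
T | F | T | T
F | T | T | T
T | T | T | T
Every row evaluates to true.

Yes, it is a tautology.


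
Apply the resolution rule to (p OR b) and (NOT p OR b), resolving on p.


The clauses contain complementary literals p and NOTp.
Resolution eliminates this pair and disjoins the remaining literals (merging duplicates).

b


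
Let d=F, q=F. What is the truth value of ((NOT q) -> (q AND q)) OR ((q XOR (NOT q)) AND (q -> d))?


Substitute d=F, q=F:
NOT q = T
q AND q = F AND F = F
(NOT q) -> (q AND q) = T -> F = F
NOT q = T
q XOR (NOT q) = F XOR T = T
q -> d = F -> F = T
(q XOR (NOT q)) AND (q -> d) = T AND T = T
((NOT q) -> (q AND q)) OR ((q XOR (NOT q)) AND (q -> d)) = F OR T = T

T


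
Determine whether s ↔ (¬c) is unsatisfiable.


Truth table over {c, s}:
c | s | φ
---------
F | F | F
T | F | T
F | T | T
T | T | F
Satisfying assignment at row 2: c=T, s=F gives T.

No, it is not a contradiction.


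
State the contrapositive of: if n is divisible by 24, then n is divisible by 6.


The contrapositive of (P → Q) is (¬Q → ¬P); it is logically equivalent to the original.
Here P = 'n is divisible by 24' and Q = 'n is divisible by 6'.

If not (n is divisible by 6), then not (n is divisible by 24).


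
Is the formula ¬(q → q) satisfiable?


Check all 2 assignments over {q}:
q | φ
-----
F | F
T | F
No assignment makes the formula true.

Unsatisfiable.


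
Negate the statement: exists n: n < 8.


¬(forall x: φ) = exists x: ¬φ, and ¬(exists x: φ) = forall x: ¬φ.
Apply to the existential statement.

forall n: ~(n < 8)


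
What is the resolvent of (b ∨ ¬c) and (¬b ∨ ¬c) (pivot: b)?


The clauses contain complementary literals b and ¬b.
Resolution eliminates this pair and disjoins the remaining literals (merging duplicates).

¬c
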